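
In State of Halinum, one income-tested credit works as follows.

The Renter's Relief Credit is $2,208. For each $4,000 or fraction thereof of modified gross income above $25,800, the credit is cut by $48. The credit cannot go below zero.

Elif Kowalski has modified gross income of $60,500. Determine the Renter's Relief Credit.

$1,776

Renter's Relief Credit: income exceeds $25,800 by $34,700, which is 9 full-or-partial $4,000 increments; reduction = 9 × $48 = $432, leaving $1,776.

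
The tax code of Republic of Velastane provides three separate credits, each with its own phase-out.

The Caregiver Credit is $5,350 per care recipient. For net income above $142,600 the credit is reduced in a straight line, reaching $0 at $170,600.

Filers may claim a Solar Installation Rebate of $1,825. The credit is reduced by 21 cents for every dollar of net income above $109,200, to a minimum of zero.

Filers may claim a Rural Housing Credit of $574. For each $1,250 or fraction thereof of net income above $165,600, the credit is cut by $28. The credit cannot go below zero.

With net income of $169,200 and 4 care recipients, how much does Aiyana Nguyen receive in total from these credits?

$1,560

Caregiver Credit: base = 4 × $5,350 = $21,400. $169,200 is $26,600 into a $28,000 phase-out range, leaving 1,400/28,000 of the credit: $21,400 × 1,400/28,000 = $1,070.
Solar Installation Rebate: 21% of the $60,000 excess over $109,200 is $12,600 ≥ base, so the credit is $0.
Rural Housing Credit: income exceeds $165,600 by $3,600, which is 3 full-or-partial $1,250 increments; reduction = 3 × $28 = $84, leaving $490.
Total: $1,070 + $0 + $490 = $1,560.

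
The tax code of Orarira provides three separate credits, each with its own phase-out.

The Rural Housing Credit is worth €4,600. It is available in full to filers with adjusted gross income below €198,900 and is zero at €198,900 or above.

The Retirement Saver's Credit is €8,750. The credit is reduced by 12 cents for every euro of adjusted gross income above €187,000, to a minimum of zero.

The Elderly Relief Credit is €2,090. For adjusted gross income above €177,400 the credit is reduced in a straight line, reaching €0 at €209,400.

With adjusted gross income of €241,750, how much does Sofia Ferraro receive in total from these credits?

Rural Housing Credit: €241,750 meets or exceeds the €198,900 cutoff, so the credit is €0.
Retirement Saver's Credit: 12% of the €54,750 excess over €187,000 is €6,570; credit = €8,750 − €6,570 = €2,180.
Elderly Relief Credit: €241,750 is at or above €209,400, so the credit is €0.
Total: €0 + €2,180 + €0 = €2,180.

€2,180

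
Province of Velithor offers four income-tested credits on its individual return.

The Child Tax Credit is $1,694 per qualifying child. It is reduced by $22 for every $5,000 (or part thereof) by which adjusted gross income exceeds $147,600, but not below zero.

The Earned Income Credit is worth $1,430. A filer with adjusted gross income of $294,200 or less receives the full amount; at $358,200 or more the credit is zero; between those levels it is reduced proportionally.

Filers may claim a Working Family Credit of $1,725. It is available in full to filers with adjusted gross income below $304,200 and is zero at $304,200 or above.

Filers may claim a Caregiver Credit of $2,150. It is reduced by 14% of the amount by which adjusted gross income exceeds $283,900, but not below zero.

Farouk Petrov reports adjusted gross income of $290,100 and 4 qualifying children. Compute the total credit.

$10,575

Child Tax Credit: base = 4 × $1,694 = $6,776. income exceeds $147,600 by $142,500, which is 29 full-or-partial $5,000 increments; reduction = 29 × $22 = $638, leaving $6,138.
Earned Income Credit: $290,100 is at or below the $294,200 threshold, so the full $1,430 applies.
Working Family Credit: $290,100 is below the $304,200 cutoff, so the full $1,725 applies.
Caregiver Credit: 14% of the $6,200 excess over $283,900 is $868; credit = $2,150 − $868 = $1,282.
Total: $6,138 + $1,430 + $1,725 + $1,282 = $10,575.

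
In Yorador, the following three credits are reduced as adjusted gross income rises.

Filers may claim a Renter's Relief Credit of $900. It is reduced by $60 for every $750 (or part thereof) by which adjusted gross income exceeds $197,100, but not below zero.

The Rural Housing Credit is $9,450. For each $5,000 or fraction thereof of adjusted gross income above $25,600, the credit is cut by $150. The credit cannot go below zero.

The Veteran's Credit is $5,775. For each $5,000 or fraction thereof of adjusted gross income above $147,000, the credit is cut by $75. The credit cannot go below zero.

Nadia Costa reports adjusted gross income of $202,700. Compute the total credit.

$9,345

Renter's Relief Credit: income exceeds $197,100 by $5,600, which is 8 full-or-partial $750 increments; reduction = 8 × $60 = $480, leaving $420.
Rural Housing Credit: income exceeds $25,600 by $177,100, which is 36 full-or-partial $5,000 increments; reduction = 36 × $150 = $5,400, leaving $4,050.
Veteran's Credit: income exceeds $147,000 by $55,700, which is 12 full-or-partial $5,000 increments; reduction = 12 × $75 = $900, leaving $4,875.
Total: $420 + $4,050 + $4,875 = $9,345.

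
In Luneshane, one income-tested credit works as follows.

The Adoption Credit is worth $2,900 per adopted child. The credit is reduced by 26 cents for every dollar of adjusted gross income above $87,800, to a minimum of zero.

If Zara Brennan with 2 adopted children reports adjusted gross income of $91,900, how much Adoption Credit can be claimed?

$4,734

Adoption Credit: base = 2 × $2,900 = $5,800. 26% of the $4,100 excess over $87,800 is $1,066; credit = $5,800 − $1,066 = $4,734.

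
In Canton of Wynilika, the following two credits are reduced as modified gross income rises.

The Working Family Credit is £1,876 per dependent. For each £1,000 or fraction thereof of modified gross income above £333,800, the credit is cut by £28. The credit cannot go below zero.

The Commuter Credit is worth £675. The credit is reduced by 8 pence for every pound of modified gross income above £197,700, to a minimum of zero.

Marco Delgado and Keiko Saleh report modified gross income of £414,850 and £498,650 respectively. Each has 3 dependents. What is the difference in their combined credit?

Marco (£414,850): Working Family Credit: base = 3 × £1,876 = £5,628. income exceeds £333,800 by £81,050, which is 82 full-or-partial £1,000 increments; reduction = 82 × £28 = £2,296, leaving £3,332. Commuter Credit: 8% of the £217,150 excess over £197,700 is £17,372 ≥ base, so the credit is £0. total £3,332 + £0 = £3,332
Keiko (£498,650): Working Family Credit: base = 3 × £1,876 = £5,628. income exceeds £333,800 by £164,850, which is 165 full-or-partial £1,000 increments; reduction = 165 × £28 = £4,620, leaving £1,008. Commuter Credit: 8% of the £300,950 excess over £197,700 is £24,076 ≥ base, so the credit is £0. total £1,008 + £0 = £1,008
Difference: |£3,332 − £1,008| = £2,324.

£2,324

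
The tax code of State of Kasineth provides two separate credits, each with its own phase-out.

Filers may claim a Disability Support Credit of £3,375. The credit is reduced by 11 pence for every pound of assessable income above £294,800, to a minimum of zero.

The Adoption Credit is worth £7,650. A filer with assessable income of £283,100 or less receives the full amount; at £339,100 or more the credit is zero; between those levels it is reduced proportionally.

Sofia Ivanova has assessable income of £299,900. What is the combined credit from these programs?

£8,169

Disability Support Credit: 11% of the £5,100 excess over £294,800 is £561; credit = £3,375 − £561 = £2,814.
Adoption Credit: £299,900 is £16,800 into a £56,000 phase-out range, leaving 39,200/56,000 of the credit: £7,650 × 39,200/56,000 = £5,355.
Total: £2,814 + £5,355 = £8,169.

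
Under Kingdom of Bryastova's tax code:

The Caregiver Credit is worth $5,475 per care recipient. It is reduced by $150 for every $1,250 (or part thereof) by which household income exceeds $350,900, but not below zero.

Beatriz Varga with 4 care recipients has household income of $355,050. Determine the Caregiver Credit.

$21,300

Caregiver Credit: base = 4 × $5,475 = $21,900. income exceeds $350,900 by $4,150, which is 4 full-or-partial $1,250 increments; reduction = 4 × $150 = $600, leaving $21,300.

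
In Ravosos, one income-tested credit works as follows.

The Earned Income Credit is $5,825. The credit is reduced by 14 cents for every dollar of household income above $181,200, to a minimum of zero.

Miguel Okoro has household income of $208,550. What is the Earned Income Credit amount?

Earned Income Credit: 14% of the $27,350 excess over $181,200 is $3,829; credit = $5,825 − $3,829 = $1,996.

$1,996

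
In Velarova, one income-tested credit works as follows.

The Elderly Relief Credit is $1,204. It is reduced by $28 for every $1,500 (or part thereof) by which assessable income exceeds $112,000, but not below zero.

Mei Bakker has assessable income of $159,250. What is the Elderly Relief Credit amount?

$308

Elderly Relief Credit: income exceeds $112,000 by $47,250, which is 32 full-or-partial $1,500 increments; reduction = 32 × $28 = $896, leaving $308.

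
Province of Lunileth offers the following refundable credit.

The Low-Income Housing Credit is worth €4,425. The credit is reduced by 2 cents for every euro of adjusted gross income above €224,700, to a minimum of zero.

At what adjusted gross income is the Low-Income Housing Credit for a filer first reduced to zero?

€445,950

The credit falls by 2% of each euro above €224,700, so it reaches zero when the excess is €4,425 / 2% = €221,250: income = €224,700 + €221,250 = €445,950.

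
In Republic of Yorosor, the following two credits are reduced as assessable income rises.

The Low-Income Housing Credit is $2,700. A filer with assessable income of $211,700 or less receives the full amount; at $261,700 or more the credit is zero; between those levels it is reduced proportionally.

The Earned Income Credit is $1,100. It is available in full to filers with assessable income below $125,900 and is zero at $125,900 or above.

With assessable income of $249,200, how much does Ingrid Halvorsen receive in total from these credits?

$675

Low-Income Housing Credit: $249,200 is $37,500 into a $50,000 phase-out range, leaving 12,500/50,000 of the credit: $2,700 × 12,500/50,000 = $675.
Earned Income Credit: $249,200 meets or exceeds the $125,900 cutoff, so the credit is $0.
Total: $675 + $0 = $675.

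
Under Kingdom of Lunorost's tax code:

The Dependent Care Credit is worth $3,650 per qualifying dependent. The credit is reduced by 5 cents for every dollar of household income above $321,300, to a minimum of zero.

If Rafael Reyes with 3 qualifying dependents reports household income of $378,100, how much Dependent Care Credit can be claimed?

$8,110

Dependent Care Credit: base = 3 × $3,650 = $10,950. 5% of the $56,800 excess over $321,300 is $2,840; credit = $10,950 − $2,840 = $8,110.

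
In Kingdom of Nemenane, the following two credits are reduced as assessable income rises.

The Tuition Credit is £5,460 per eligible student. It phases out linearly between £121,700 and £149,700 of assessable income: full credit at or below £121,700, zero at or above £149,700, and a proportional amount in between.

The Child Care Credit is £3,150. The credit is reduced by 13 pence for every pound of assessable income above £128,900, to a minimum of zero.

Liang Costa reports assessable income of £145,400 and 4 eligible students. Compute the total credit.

Tuition Credit: base = 4 × £5,460 = £21,840. £145,400 is £23,700 into a £28,000 phase-out range, leaving 4,300/28,000 of the credit: £21,840 × 4,300/28,000 = £3,354.
Child Care Credit: 13% of the £16,500 excess over £128,900 is £2,145; credit = £3,150 − £2,145 = £1,005.
Total: £3,354 + £1,005 = £4,359.

£4,359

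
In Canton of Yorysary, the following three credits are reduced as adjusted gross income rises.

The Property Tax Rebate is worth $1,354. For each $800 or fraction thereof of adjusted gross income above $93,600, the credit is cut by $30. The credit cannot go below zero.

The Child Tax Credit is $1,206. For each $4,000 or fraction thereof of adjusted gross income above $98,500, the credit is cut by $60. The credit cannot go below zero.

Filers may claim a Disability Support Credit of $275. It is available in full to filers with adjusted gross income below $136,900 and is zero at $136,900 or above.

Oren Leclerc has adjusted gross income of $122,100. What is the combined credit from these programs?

Property Tax Rebate: income exceeds $93,600 by $28,500, which is 36 full-or-partial $800 increments; reduction = 36 × $30 = $1,080, leaving $274.
Child Tax Credit: income exceeds $98,500 by $23,600, which is 6 full-or-partial $4,000 increments; reduction = 6 × $60 = $360, leaving $846.
Disability Support Credit: $122,100 is below the $136,900 cutoff, so the full $275 applies.
Total: $274 + $846 + $275 = $1,395.

$1,395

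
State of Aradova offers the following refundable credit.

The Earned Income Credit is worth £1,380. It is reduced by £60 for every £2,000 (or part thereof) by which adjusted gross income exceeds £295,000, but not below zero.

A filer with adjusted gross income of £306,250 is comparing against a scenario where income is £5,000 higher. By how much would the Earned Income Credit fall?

£180

At £306,250 — income exceeds £295,000 by £11,250, which is 6 full-or-partial £2,000 increments; reduction = 6 × £60 = £360, leaving £1,020.
At £311,250 — income exceeds £295,000 by £16,250, which is 9 full-or-partial £2,000 increments; reduction = 9 × £60 = £540, leaving £840.
Lost: £1,020 − £840 = £180.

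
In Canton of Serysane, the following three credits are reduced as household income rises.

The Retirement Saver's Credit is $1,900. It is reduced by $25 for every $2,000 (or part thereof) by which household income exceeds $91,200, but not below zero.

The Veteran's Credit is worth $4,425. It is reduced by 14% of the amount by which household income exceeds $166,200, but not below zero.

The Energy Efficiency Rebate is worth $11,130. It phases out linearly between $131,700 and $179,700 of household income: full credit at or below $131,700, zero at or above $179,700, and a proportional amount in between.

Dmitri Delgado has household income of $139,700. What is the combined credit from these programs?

$14,975

Retirement Saver's Credit: income exceeds $91,200 by $48,500, which is 25 full-or-partial $2,000 increments; reduction = 25 × $25 = $625, leaving $1,275.
Veteran's Credit: $139,700 is at or below the $166,200 threshold, so the full $4,425 applies.
Energy Efficiency Rebate: $139,700 is $8,000 into a $48,000 phase-out range, leaving 40,000/48,000 of the credit: $11,130 × 40,000/48,000 = $9,275.
Total: $1,275 + $4,425 + $9,275 = $14,975.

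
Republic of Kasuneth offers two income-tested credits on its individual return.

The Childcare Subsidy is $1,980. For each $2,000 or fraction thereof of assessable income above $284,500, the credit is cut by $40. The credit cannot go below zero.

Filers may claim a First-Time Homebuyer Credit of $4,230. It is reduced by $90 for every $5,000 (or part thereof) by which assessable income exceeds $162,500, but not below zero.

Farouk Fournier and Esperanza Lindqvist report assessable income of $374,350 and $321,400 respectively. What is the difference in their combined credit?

$2,030

Farouk ($374,350): Childcare Subsidy: income exceeds $284,500 by $89,850, which is 45 full-or-partial $2,000 increments; reduction = 45 × $40 = $1,800, leaving $180. First-Time Homebuyer Credit: income exceeds $162,500 by $211,850, which is 43 full-or-partial $5,000 increments; reduction = 43 × $90 = $3,870, leaving $360. total $180 + $360 = $540
Esperanza ($321,400): Childcare Subsidy: income exceeds $284,500 by $36,900, which is 19 full-or-partial $2,000 increments; reduction = 19 × $40 = $760, leaving $1,220. First-Time Homebuyer Credit: income exceeds $162,500 by $158,900, which is 32 full-or-partial $5,000 increments; reduction = 32 × $90 = $2,880, leaving $1,350. total $1,220 + $1,350 = $2,570
Difference: |$540 − $2,570| = $2,030.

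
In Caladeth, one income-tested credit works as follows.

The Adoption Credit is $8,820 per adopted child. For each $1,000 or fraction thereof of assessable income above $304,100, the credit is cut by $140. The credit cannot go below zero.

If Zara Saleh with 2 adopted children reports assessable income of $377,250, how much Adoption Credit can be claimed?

Adoption Credit: base = 2 × $8,820 = $17,640. income exceeds $304,100 by $73,150, which is 74 full-or-partial $1,000 increments; reduction = 74 × $140 = $10,360, leaving $7,280.

$7,280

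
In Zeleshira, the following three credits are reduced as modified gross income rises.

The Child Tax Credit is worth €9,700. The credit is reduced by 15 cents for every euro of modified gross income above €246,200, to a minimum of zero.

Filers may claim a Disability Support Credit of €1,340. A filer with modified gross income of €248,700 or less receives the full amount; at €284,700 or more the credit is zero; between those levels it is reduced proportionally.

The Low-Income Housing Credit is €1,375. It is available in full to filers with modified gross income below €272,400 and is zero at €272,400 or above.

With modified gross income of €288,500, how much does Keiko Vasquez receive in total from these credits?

€3,355

Child Tax Credit: 15% of the €42,300 excess over €246,200 is €6,345; credit = €9,700 − €6,345 = €3,355.
Disability Support Credit: €288,500 is at or above €284,700, so the credit is €0.
Low-Income Housing Credit: €288,500 meets or exceeds the €272,400 cutoff, so the credit is €0.
Total: €3,355 + €0 + €0 = €3,355.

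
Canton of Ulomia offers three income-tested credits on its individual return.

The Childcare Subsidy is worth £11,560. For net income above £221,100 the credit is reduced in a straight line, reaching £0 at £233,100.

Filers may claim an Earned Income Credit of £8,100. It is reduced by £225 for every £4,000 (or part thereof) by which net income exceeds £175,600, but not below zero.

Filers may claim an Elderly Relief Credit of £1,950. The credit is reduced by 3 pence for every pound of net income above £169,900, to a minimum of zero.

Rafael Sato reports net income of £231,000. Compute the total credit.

Childcare Subsidy: £231,000 is £9,900 into a £12,000 phase-out range, leaving 2,100/12,000 of the credit: £11,560 × 2,100/12,000 = £2,023.
Earned Income Credit: income exceeds £175,600 by £55,400, which is 14 full-or-partial £4,000 increments; reduction = 14 × £225 = £3,150, leaving £4,950.
Elderly Relief Credit: 3% of the £61,100 excess over £169,900 is £1,833; credit = £1,950 − £1,833 = £117.
Total: £2,023 + £4,950 + £117 = £7,090.

£7,090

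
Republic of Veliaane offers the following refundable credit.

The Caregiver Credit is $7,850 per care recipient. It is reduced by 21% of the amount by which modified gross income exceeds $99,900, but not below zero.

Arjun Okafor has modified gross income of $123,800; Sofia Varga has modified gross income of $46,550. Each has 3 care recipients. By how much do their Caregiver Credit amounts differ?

Arjun ($123,800): Caregiver Credit: base = 3 × $7,850 = $23,550. 21% of the $23,900 excess over $99,900 is $5,019; credit = $23,550 − $5,019 = $18,531.
Sofia ($46,550): Caregiver Credit: base = 3 × $7,850 = $23,550. $46,550 is at or below the $99,900 threshold, so the full $23,550 applies.
Difference: |$18,531 − $23,550| = $5,019.

$5,019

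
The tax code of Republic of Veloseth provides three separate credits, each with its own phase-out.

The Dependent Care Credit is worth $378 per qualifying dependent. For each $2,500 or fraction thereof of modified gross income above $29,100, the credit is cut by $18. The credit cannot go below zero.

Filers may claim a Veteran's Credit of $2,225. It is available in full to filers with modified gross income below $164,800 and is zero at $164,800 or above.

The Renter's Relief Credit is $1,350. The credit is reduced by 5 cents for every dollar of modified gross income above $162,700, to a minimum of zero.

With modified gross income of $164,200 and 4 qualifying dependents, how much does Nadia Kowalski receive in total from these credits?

$4,022

Dependent Care Credit: base = 4 × $378 = $1,512. income exceeds $29,100 by $135,100, which is 55 full-or-partial $2,500 increments; reduction = 55 × $18 = $990, leaving $522.
Veteran's Credit: $164,200 is below the $164,800 cutoff, so the full $2,225 applies.
Renter's Relief Credit: 5% of the $1,500 excess over $162,700 is $75; credit = $1,350 − $75 = $1,275.
Total: $522 + $2,225 + $1,275 = $4,022.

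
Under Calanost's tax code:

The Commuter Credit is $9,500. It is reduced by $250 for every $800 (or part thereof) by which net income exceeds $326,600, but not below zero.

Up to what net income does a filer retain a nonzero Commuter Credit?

$356,200

After 37 increments the reduction is 37 × $250 = $9,250, leaving $250; one more increment wipes it out. Increment 37 ends at excess 37 × $800 = $29,600, so the highest qualifying income is $326,600 + $29,600 = $356,200.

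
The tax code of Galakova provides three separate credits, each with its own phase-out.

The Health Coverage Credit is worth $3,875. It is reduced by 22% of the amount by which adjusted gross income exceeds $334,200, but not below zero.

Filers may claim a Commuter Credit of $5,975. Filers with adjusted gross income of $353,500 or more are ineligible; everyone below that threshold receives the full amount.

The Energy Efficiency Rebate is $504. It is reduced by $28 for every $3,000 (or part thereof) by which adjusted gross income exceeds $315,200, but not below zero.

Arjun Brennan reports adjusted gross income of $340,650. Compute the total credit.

$8,683

Health Coverage Credit: 22% of the $6,450 excess over $334,200 is $1,419; credit = $3,875 − $1,419 = $2,456.
Commuter Credit: $340,650 is below the $353,500 cutoff, so the full $5,975 applies.
Energy Efficiency Rebate: income exceeds $315,200 by $25,450, which is 9 full-or-partial $3,000 increments; reduction = 9 × $28 = $252, leaving $252.
Total: $2,456 + $5,975 + $252 = $8,683.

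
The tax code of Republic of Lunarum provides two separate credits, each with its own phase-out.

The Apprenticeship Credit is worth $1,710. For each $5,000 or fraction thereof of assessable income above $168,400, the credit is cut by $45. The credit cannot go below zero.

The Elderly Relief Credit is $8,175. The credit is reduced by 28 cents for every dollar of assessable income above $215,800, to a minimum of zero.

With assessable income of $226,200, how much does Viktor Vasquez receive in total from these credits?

Apprenticeship Credit: income exceeds $168,400 by $57,800, which is 12 full-or-partial $5,000 increments; reduction = 12 × $45 = $540, leaving $1,170.
Elderly Relief Credit: 28% of the $10,400 excess over $215,800 is $2,912; credit = $8,175 − $2,912 = $5,263.
Total: $1,170 + $5,263 = $6,433.

$6,433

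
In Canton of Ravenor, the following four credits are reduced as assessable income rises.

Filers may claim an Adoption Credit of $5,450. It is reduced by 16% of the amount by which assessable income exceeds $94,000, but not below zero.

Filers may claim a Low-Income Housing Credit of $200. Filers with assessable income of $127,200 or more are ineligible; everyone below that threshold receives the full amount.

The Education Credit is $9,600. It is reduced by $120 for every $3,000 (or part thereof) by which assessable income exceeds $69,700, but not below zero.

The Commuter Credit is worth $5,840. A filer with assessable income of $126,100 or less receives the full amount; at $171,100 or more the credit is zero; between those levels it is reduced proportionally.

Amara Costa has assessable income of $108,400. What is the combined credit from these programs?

Adoption Credit: 16% of the $14,400 excess over $94,000 is $2,304; credit = $5,450 − $2,304 = $3,146.
Low-Income Housing Credit: $108,400 is below the $127,200 cutoff, so the full $200 applies.
Education Credit: income exceeds $69,700 by $38,700, which is 13 full-or-partial $3,000 increments; reduction = 13 × $120 = $1,560, leaving $8,040.
Commuter Credit: $108,400 is at or below the $126,100 threshold, so the full $5,840 applies.
Total: $3,146 + $200 + $8,040 + $5,840 = $17,226.

$17,226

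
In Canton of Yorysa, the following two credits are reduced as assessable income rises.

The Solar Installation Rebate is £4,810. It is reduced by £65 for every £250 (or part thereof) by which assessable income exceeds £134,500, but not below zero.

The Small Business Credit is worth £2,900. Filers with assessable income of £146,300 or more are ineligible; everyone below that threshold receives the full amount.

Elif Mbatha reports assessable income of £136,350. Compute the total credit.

Solar Installation Rebate: income exceeds £134,500 by £1,850, which is 8 full-or-partial £250 increments; reduction = 8 × £65 = £520, leaving £4,290.
Small Business Credit: £136,350 is below the £146,300 cutoff, so the full £2,900 applies.
Total: £4,290 + £2,900 = £7,190.

£7,190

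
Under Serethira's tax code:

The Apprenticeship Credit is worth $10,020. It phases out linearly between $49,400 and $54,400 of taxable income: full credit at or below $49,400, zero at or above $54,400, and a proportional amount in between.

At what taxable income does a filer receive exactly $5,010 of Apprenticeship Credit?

$5,010 is 5,010/10,020 of the full $10,020, so 5,010/10,020 of the $5,000 range has been used: income = $49,400 + $5,000 × 5,010/10,020 = $51,900.

$51,900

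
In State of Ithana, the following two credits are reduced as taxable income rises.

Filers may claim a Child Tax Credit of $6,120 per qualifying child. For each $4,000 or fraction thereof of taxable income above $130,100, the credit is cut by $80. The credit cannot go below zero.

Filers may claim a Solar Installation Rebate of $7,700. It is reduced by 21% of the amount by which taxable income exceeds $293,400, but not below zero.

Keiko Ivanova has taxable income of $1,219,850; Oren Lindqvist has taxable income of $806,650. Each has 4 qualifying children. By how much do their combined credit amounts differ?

$8,240

Keiko ($1,219,850): Child Tax Credit: base = 4 × $6,120 = $24,480. income exceeds $130,100 by $1,089,750, which is 273 full-or-partial $4,000 increments; reduction = 273 × $80 = $21,840, leaving $2,640. Solar Installation Rebate: 21% of the $926,450 excess over $293,400 is $194,554.50 ≥ base, so the credit is $0. total $2,640 + $0 = $2,640
Oren ($806,650): Child Tax Credit: base = 4 × $6,120 = $24,480. income exceeds $130,100 by $676,550, which is 170 full-or-partial $4,000 increments; reduction = 170 × $80 = $13,600, leaving $10,880. Solar Installation Rebate: 21% of the $513,250 excess over $293,400 is $107,782.50 ≥ base, so the credit is $0. total $10,880 + $0 = $10,880
Difference: |$2,640 − $10,880| = $8,240.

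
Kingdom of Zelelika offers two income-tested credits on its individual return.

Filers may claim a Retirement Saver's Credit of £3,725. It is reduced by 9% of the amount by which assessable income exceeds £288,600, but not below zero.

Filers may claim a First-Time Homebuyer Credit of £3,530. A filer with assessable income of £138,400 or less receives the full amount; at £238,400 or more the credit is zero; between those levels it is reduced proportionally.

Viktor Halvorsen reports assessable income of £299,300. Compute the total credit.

£2,762

Retirement Saver's Credit: 9% of the £10,700 excess over £288,600 is £963; credit = £3,725 − £963 = £2,762.
First-Time Homebuyer Credit: £299,300 is at or above £238,400, so the credit is £0.
Total: £2,762 + £0 = £2,762.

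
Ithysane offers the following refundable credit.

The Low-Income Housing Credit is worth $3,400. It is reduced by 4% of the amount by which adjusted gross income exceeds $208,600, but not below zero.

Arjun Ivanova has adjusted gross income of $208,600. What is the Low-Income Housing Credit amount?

Low-Income Housing Credit: $208,600 is at or below the $208,600 threshold, so the full $3,400 applies.

$3,400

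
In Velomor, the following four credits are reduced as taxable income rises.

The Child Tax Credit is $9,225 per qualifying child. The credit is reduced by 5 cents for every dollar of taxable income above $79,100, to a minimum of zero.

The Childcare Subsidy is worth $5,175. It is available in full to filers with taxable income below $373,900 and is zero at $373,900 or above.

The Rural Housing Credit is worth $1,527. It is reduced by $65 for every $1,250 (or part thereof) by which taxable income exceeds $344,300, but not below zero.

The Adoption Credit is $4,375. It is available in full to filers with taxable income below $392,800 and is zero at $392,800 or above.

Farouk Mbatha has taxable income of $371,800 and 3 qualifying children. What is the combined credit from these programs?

Child Tax Credit: base = 3 × $9,225 = $27,675. 5% of the $292,700 excess over $79,100 is $14,635; credit = $27,675 − $14,635 = $13,040.
Childcare Subsidy: $371,800 is below the $373,900 cutoff, so the full $5,175 applies.
Rural Housing Credit: income exceeds $344,300 by $27,500, which is 22 full-or-partial $1,250 increments; reduction = 22 × $65 = $1,430, leaving $97.
Adoption Credit: $371,800 is below the $392,800 cutoff, so the full $4,375 applies.
Total: $13,040 + $5,175 + $97 + $4,375 = $22,687.

$22,687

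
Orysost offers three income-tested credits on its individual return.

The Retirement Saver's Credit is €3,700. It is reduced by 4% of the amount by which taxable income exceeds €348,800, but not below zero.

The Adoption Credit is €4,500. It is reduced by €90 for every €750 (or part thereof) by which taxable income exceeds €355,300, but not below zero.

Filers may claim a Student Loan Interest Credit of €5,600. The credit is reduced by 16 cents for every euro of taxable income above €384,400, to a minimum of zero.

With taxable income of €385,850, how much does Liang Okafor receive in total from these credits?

€8,396

Retirement Saver's Credit: 4% of the €37,050 excess over €348,800 is €1,482; credit = €3,700 − €1,482 = €2,218.
Adoption Credit: income exceeds €355,300 by €30,550, which is 41 full-or-partial €750 increments; reduction = 41 × €90 = €3,690, leaving €810.
Student Loan Interest Credit: 16% of the €1,450 excess over €384,400 is €232; credit = €5,600 − €232 = €5,368.
Total: €2,218 + €810 + €5,368 = €8,396.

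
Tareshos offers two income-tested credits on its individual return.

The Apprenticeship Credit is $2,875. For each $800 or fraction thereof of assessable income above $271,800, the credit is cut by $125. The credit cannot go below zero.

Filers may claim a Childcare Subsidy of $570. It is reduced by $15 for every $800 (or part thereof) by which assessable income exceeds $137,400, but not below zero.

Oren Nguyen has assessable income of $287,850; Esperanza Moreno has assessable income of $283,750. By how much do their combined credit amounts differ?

Oren ($287,850): Apprenticeship Credit: income exceeds $271,800 by $16,050, which is 21 full-or-partial $800 increments; reduction = 21 × $125 = $2,625, leaving $250. Childcare Subsidy: income exceeds $137,400 by $150,450 → 189 increments × $15 = $2,835 ≥ base, so the credit is $0. total $250 + $0 = $250
Esperanza ($283,750): Apprenticeship Credit: income exceeds $271,800 by $11,950, which is 15 full-or-partial $800 increments; reduction = 15 × $125 = $1,875, leaving $1,000. Childcare Subsidy: income exceeds $137,400 by $146,350 → 183 increments × $15 = $2,745 ≥ base, so the credit is $0. total $1,000 + $0 = $1,000
Difference: |$250 − $1,000| = $750.

$750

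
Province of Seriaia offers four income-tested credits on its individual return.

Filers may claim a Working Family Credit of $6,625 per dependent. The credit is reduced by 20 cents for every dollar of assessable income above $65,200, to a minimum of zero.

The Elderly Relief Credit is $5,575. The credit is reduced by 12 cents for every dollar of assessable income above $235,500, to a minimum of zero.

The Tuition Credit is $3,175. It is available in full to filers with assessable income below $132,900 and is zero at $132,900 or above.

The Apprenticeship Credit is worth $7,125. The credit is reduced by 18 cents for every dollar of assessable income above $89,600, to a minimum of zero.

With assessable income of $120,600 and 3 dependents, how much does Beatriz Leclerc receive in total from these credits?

Working Family Credit: base = 3 × $6,625 = $19,875. 20% of the $55,400 excess over $65,200 is $11,080; credit = $19,875 − $11,080 = $8,795.
Elderly Relief Credit: $120,600 is at or below the $235,500 threshold, so the full $5,575 applies.
Tuition Credit: $120,600 is below the $132,900 cutoff, so the full $3,175 applies.
Apprenticeship Credit: 18% of the $31,000 excess over $89,600 is $5,580; credit = $7,125 − $5,580 = $1,545.
Total: $8,795 + $5,575 + $3,175 + $1,545 = $19,090.

$19,090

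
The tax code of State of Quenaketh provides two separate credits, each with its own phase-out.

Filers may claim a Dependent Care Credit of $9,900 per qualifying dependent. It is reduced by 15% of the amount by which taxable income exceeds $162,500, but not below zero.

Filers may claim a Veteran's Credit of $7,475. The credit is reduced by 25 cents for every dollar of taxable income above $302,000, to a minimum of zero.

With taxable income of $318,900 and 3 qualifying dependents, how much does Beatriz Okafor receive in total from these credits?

$9,490

Dependent Care Credit: base = 3 × $9,900 = $29,700. 15% of the $156,400 excess over $162,500 is $23,460; credit = $29,700 − $23,460 = $6,240.
Veteran's Credit: 25% of the $16,900 excess over $302,000 is $4,225; credit = $7,475 − $4,225 = $3,250.
Total: $6,240 + $3,250 = $9,490.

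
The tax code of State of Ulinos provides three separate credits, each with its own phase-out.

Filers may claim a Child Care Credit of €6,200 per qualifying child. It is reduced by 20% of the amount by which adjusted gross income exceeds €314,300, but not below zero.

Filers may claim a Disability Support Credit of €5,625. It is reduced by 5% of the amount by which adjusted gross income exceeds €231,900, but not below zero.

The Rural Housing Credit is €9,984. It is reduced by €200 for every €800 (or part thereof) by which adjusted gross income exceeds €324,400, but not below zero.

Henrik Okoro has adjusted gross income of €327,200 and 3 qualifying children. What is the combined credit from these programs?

Child Care Credit: base = 3 × €6,200 = €18,600. 20% of the €12,900 excess over €314,300 is €2,580; credit = €18,600 − €2,580 = €16,020.
Disability Support Credit: 5% of the €95,300 excess over €231,900 is €4,765; credit = €5,625 − €4,765 = €860.
Rural Housing Credit: income exceeds €324,400 by €2,800, which is 4 full-or-partial €800 increments; reduction = 4 × €200 = €800, leaving €9,184.
Total: €16,020 + €860 + €9,184 = €26,064.

€26,064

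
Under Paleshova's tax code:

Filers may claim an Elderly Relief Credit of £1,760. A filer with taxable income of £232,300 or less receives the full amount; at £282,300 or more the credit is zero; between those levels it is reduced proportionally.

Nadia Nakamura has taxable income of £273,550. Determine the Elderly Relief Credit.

Elderly Relief Credit: £273,550 is £41,250 into a £50,000 phase-out range, leaving 8,750/50,000 of the credit: £1,760 × 8,750/50,000 = £308.

£308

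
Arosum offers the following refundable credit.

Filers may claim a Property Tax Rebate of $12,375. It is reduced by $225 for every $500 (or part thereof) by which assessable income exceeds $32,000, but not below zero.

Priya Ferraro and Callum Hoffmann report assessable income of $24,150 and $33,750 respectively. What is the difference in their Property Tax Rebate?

$900

Priya ($24,150): Property Tax Rebate: $24,150 is at or below the $32,000 threshold, so the full $12,375 applies.
Callum ($33,750): Property Tax Rebate: income exceeds $32,000 by $1,750, which is 4 full-or-partial $500 increments; reduction = 4 × $225 = $900, leaving $11,475.
Difference: |$12,375 − $11,475| = $900.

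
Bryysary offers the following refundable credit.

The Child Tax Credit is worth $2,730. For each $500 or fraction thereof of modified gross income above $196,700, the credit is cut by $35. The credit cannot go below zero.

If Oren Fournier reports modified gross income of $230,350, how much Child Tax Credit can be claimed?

Child Tax Credit: income exceeds $196,700 by $33,650, which is 68 full-or-partial $500 increments; reduction = 68 × $35 = $2,380, leaving $350.

$350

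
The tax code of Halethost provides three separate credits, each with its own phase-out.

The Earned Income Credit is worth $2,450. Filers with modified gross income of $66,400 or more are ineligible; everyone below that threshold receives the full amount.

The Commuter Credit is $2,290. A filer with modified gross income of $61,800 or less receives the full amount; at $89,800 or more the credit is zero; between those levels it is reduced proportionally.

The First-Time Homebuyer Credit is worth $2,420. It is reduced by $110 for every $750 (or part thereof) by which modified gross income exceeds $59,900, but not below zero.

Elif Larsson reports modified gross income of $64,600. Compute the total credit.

$6,161

Earned Income Credit: $64,600 is below the $66,400 cutoff, so the full $2,450 applies.
Commuter Credit: $64,600 is $2,800 into a $28,000 phase-out range, leaving 25,200/28,000 of the credit: $2,290 × 25,200/28,000 = $2,061.
First-Time Homebuyer Credit: income exceeds $59,900 by $4,700, which is 7 full-or-partial $750 increments; reduction = 7 × $110 = $770, leaving $1,650.
Total: $2,450 + $2,061 + $1,650 = $6,161.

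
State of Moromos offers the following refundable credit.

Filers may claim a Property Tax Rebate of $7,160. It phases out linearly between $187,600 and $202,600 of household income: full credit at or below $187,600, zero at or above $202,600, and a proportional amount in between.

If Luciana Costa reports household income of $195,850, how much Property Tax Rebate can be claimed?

Property Tax Rebate: $195,850 is $8,250 into a $15,000 phase-out range, leaving 6,750/15,000 of the credit: $7,160 × 6,750/15,000 = $3,222.

$3,222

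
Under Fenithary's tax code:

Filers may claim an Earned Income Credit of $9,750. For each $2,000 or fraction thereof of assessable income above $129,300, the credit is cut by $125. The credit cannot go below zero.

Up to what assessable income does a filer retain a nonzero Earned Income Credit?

After 77 increments the reduction is 77 × $125 = $9,625, leaving $125; one more increment wipes it out. Increment 77 ends at excess 77 × $2,000 = $154,000, so the highest qualifying income is $129,300 + $154,000 = $283,300.

$283,300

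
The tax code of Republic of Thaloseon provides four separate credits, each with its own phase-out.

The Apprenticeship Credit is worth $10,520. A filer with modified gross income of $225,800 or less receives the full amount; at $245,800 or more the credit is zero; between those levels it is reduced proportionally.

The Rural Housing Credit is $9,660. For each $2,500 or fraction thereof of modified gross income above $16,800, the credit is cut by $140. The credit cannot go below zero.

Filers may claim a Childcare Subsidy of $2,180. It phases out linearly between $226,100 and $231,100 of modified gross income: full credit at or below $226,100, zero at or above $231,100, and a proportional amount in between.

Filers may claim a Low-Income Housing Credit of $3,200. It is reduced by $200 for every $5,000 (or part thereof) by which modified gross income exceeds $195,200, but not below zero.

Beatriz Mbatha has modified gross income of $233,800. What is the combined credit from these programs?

$7,912

Apprenticeship Credit: $233,800 is $8,000 into a $20,000 phase-out range, leaving 12,000/20,000 of the credit: $10,520 × 12,000/20,000 = $6,312.
Rural Housing Credit: income exceeds $16,800 by $217,000 → 87 increments × $140 = $12,180 ≥ base, so the credit is $0.
Childcare Subsidy: $233,800 is at or above $231,100, so the credit is $0.
Low-Income Housing Credit: income exceeds $195,200 by $38,600, which is 8 full-or-partial $5,000 increments; reduction = 8 × $200 = $1,600, leaving $1,600.
Total: $6,312 + $0 + $0 + $1,600 = $7,912.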